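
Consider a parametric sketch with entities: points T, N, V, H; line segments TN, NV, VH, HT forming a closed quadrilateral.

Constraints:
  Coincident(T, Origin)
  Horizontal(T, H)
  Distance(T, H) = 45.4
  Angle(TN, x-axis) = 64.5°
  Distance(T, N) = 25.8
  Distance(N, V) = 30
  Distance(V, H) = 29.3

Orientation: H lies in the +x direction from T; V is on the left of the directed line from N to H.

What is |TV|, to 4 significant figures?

49.82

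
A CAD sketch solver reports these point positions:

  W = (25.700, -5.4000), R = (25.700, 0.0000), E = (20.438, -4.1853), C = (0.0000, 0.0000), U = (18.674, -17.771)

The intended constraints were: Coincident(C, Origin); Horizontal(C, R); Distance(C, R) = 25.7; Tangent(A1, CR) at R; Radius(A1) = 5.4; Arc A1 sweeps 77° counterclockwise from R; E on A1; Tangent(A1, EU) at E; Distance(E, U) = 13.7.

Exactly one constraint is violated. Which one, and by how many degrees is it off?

Tangent(A1, EU) at E — off by 5.60°.

C = (0.00, 0.00) ✓; C.y = 0.00, R.y = 0.00 ✓; |CR| = 25.70 ✓; ∠(WR, RC) = 90.00° ✓; |WR| = 5.400 ✓; bearing(W→E) − bearing(W→R) = 77.00° ✓; |WE| = 5.400 ✓; ∠(WE, EU) = 84.40° ✗; |EU| = 13.70 ✓.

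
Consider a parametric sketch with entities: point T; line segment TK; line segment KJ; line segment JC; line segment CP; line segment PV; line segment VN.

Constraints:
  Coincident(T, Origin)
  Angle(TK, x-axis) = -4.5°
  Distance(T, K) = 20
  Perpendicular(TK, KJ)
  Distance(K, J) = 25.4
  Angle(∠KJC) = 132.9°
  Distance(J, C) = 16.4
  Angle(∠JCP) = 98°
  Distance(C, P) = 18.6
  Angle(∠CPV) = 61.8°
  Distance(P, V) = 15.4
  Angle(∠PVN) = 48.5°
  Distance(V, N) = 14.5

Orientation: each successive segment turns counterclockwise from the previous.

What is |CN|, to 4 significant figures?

6.292

∠CPV = 61.8° gives PV at -27.20° from the x-axis; with |PV| = 15.4, V = (9.217, 18.22). ∠PVN = 48.5° gives VN at 104.3° from the x-axis; with |VN| = 14.5, N = (5.636, 32.27). Then |CN| = |N − C| = 6.292.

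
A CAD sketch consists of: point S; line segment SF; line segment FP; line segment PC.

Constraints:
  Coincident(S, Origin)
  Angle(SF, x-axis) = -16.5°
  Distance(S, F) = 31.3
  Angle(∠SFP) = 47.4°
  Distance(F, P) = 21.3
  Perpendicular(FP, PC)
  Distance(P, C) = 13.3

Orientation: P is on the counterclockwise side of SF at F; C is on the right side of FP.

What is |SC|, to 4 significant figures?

36.34

S is at the origin; SF runs at -16.5° with length 31.3, so F = 31.3·(cos -16.5°, sin -16.5°) = (30.01, -8.890). ∠SFP = 47.4°, so FP runs at -16.5° + (180° − 47.4°) = 116.1° from the x-axis; with |FP| = 21.3, P = F + 21.3·(cos 116.1°, sin 116.1°) = (20.64, 10.24). FP ⟂ PC; with |PC| = 13.3 on the right of FP, C = P + 13.3·(0.8980, 0.4399) = (32.58, 16.09). Then |SC| = |C − S| = 36.34.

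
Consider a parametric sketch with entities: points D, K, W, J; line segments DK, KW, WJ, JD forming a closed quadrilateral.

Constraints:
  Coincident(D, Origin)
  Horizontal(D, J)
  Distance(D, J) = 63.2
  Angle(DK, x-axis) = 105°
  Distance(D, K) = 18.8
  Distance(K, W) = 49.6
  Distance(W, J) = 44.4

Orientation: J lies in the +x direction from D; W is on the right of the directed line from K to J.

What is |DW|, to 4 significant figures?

32.81

D is at the origin; D and J share the same y with |DJ| = 63.2 and J in +x, so J = (63.2, 0). DK runs at 105.0° with |DK| = 18.8, so K = (-4.866, 18.16). W is determined by |KW| = 49.6 and |WJ| = 44.4 together: it lies at the intersection of circle(K, 49.6) and circle(J, 44.4). With |KJ| = 70.45, the foot of the radical line on KJ is 38.69 from K and the perpendicular offset is √(49.6² − 38.69²) = 31.03. Taking the right-of-KJ solution: W = (24.52, -21.80).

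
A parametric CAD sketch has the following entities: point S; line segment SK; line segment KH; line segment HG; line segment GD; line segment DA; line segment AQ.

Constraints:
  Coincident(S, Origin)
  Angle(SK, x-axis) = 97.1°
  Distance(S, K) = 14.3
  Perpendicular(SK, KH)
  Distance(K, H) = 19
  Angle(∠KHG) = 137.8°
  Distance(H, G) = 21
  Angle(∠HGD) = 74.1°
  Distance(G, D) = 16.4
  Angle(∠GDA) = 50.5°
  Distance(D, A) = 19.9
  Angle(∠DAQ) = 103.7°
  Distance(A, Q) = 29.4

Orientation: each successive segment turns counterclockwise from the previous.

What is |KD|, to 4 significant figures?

30.73

S is at the origin; SK runs at 97.1° with length 14.3, so K = (-1.768, 14.19). The perpendicularity gives KH at right angles to SK, so KH runs at -172.9°; with |KH| = 19.0, H = (-20.62, 11.84). ∠KHG = 137.8° gives HG at -130.7° from the x-axis; with |HG| = 21.0, G = (-34.32, -4.079). ∠HGD = 74.1° gives GD at -24.80° from the x-axis; with |GD| = 16.4, D = (-19.43, -10.96). Then |KD| = |D − K| = 30.73.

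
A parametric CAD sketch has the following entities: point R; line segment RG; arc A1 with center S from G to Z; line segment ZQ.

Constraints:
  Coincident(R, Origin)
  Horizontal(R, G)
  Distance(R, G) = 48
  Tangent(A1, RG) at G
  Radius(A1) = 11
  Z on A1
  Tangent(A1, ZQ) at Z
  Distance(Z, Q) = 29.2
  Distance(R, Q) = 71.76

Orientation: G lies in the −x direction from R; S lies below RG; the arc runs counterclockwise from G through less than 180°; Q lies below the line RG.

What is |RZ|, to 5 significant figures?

59.973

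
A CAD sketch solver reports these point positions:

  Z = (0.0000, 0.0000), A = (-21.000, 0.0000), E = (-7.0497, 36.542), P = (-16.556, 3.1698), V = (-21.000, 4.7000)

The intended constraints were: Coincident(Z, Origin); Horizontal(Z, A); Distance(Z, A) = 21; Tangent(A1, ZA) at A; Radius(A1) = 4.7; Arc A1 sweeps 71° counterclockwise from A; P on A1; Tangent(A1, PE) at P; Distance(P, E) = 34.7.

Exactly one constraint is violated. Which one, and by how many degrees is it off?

Tangent(A1, PE) at P — off by 3.10°.

Z = (0.00, 0.00) ✓; Z.y = 0.00, A.y = 0.00 ✓; |ZA| = 21.00 ✓; ∠(VA, AZ) = 90.00° ✓; |VA| = 4.700 ✓; bearing(V→P) − bearing(V→A) = 71.00° ✓; |VP| = 4.700 ✓; ∠(VP, PE) = 86.90° ✗; |PE| = 34.70 ✓.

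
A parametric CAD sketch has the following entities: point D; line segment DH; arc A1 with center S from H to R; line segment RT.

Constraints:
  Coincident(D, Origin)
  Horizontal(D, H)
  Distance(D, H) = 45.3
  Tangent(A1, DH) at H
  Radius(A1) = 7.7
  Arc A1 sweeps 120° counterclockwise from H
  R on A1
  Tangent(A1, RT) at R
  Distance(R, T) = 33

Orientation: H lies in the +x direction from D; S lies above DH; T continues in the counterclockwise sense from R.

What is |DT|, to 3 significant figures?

53.6

D is at the origin; D and H share the same y with |DH| = 45.3 and H on the +x side, so H = (45.3, 0.00). A1 meets DH tangentially, so SH is at right angles to DH, so S = H + (0, 7.7) = (45.3, 7.70). On A1, H sits at bearing -90° from S; a 120° counterclockwise sweep puts R at bearing 30°, so R = S + 7.7·(cos 30°, sin 30°) = (52.0, 11.6). A1 meets RT tangentially, so SR is at right angles to RT, so RT runs along (−sin 30°, cos 30°); with |RT| = 33.0, T = (35.5, 40.1). Then |DT| = |T − D| = 53.6.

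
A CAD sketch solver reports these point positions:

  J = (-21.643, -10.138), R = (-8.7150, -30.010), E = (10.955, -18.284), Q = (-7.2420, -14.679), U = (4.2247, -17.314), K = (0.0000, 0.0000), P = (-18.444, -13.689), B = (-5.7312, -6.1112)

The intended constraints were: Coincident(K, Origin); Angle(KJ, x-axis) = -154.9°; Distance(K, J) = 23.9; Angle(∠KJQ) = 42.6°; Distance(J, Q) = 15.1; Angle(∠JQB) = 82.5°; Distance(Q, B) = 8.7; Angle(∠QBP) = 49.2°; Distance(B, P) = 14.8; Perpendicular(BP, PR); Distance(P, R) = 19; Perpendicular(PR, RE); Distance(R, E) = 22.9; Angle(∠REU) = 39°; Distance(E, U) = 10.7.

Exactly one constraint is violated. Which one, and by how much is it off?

Distance(E, U) = 10.7 — off by 3.90.

K = (0.00, 0.00) ✓; KJ at -154.9° ✓; |KJ| = 23.90 ✓; ∠KJQ = 42.60° ✓; |JQ| = 15.10 ✓; ∠JQB = 82.50° ✓; |QB| = 8.700 ✓; ∠QBP = 49.20° ✓; |BP| = 14.80 ✓; ∠(BP, PR) = 90.00° ✓; |PR| = 19.00 ✓; ∠(PR, RE) = 90.00° ✓; |RE| = 22.90 ✓; ∠REU = 39.00° ✓; |EU| = 6.800 ✗.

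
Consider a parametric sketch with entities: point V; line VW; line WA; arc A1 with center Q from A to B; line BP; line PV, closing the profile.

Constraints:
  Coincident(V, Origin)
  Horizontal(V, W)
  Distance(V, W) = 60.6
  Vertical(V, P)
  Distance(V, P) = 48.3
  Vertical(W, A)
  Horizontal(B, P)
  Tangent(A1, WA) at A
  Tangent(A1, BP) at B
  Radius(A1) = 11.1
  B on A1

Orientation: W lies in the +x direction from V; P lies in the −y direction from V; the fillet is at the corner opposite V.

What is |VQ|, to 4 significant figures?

61.92

V is at the origin; V and W share the same y with |VW| = 60.6 and W on the +x side, so W = (60.60, 0.000). V and P share the same x with |VP| = 48.3 and P on the −y side, so P = (0.000, -48.30). The virtual corner opposite V is at (60.60, -48.30). A1 meets WA tangentially, so QA is at right angles to WA and since A1 is tangent to BP there, QB ⟂ BP, with radius 11.1, so the center Q sits 11.1 in from both sides at Q = (49.50, -37.20). Then |VQ| = |Q − V| = 61.92.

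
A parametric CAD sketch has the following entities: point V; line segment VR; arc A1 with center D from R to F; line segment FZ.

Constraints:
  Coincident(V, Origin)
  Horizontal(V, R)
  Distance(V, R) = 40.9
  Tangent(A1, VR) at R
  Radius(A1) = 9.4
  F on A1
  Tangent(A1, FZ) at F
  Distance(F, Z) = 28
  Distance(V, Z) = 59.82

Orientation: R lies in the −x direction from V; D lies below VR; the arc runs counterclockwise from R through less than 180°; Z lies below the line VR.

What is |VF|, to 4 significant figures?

51.35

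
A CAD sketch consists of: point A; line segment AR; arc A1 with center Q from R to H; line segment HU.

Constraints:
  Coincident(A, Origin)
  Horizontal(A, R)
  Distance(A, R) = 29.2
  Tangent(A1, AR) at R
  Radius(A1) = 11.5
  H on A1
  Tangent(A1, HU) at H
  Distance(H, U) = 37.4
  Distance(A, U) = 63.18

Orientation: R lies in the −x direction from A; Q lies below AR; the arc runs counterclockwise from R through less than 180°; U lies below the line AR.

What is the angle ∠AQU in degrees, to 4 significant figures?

126.9°

Checks: A.y = 0.00, R.y = 0.00 ✓; |QH| = 11.50 ✓; ∠(QH, HU) = 90.00° ✓; |HU| = 37.40 ✓; |AU| = 63.18 ✓.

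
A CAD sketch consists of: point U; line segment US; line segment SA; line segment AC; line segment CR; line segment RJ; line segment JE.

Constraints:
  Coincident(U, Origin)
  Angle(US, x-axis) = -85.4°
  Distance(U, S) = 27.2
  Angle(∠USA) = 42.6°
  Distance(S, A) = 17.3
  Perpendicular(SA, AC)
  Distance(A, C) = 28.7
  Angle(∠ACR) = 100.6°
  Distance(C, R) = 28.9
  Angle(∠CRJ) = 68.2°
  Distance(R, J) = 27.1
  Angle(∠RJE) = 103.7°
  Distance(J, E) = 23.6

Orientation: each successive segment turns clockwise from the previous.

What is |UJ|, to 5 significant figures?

28.099

U is at the origin; US runs at -85.4° with length 27.2, so S = (2.1814, -27.112). ∠USA = 42.6° gives SA at 137.20° from the x-axis; with |SA| = 17.3, A = (-10.512, -15.358). SA ⟂ AC, so AC runs at 47.200°; with |AC| = 28.7, C = (8.9878, 5.7000). ∠ACR = 100.6° gives CR at -32.200° from the x-axis; with |CR| = 28.9, R = (33.443, -9.7001). ∠CRJ = 68.2° gives RJ at -144.00° from the x-axis; with |RJ| = 27.1, J = (11.518, -25.629). Then |UJ| = |J − U| = 28.099.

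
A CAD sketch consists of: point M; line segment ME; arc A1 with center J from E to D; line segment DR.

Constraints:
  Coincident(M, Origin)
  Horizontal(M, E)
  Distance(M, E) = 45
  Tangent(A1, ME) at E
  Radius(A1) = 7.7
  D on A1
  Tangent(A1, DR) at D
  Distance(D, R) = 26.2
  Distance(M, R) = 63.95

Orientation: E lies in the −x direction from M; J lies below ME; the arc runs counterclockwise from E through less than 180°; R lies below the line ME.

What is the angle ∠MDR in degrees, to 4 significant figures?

102.0°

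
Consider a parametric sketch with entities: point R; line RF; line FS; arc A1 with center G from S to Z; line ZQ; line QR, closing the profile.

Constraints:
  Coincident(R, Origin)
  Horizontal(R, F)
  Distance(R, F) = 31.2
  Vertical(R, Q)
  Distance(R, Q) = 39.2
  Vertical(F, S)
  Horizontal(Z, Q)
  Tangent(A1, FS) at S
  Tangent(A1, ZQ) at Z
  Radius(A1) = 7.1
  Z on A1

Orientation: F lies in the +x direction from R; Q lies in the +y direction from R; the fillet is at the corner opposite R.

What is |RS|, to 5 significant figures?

44.764

R is at the origin; RF is horizontal with |RF| = 31.2 and F on the +x side, so F = (31.200, 0.0000). R and Q share the same x with |RQ| = 39.2 and Q on the +y side, so Q = (0.0000, 39.200). The virtual corner opposite R is at (31.200, 39.200). Since A1 is tangent to FS there, GS ⟂ FS and the tangent condition forces GZ to be normal to ZQ, with radius 7.1, so the center G sits 7.1 in from both sides at G = (24.100, 32.100). That places the tangent points at S = (31.200, 32.100) on FS and Z = (24.100, 39.200) on ZQ. Then |RS| = |S − R| = 44.764.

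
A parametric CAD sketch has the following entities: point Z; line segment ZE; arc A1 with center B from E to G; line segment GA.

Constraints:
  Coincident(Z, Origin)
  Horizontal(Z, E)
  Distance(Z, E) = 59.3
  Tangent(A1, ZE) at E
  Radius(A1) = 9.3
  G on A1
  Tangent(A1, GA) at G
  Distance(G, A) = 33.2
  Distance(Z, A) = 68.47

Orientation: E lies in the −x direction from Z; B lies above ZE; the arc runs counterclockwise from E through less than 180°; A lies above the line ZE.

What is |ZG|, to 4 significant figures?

51.06

Checks: ∠(BE, EZ) = 90.00° ✓; |BE| = 9.300 ✓; |BG| = 9.300 ✓; ∠(BG, GA) = 90.00° ✓; |GA| = 33.20 ✓; |ZA| = 68.47 ✓.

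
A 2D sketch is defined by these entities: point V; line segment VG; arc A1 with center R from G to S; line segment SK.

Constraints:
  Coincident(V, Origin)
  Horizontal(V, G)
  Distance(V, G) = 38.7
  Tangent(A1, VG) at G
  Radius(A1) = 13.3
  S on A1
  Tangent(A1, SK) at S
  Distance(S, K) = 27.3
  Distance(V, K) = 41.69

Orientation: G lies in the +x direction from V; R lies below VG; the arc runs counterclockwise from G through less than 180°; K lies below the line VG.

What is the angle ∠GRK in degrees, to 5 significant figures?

140.82°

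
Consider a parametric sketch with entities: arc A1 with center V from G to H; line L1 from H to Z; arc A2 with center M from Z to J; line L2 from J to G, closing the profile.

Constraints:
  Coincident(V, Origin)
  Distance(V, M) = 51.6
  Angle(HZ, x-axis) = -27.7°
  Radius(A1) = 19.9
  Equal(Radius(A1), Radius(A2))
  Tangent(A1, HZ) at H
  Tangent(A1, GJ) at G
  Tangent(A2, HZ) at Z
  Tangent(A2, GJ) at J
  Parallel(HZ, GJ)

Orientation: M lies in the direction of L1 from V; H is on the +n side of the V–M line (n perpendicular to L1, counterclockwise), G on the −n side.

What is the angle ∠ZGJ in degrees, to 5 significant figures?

37.644°

The slot axis is L1's direction at -27.7°, so u = (cos -27.7°, sin -27.7°) = (0.88539, -0.46484) and n = (−sin -27.7°, cos -27.7°) = (0.46484, 0.88539). V is at the origin and M lies 51.6 along u from V, so M = 51.6·u = (45.686, -23.986). Tangency of A1 to both parallel lines with radius 19.9 puts H and G at V ± 19.9·n: H = (9.2504, 17.619), G = (-9.2504, -17.619). Equal radii place Z and J the same way about M: Z = M + 19.9·n = (54.937, -6.3665), J = M − 19.9·n = (36.436, -41.605). Then cos ∠ZGJ = GZ·GJ / (|GZ||GJ|), giving 37.644°.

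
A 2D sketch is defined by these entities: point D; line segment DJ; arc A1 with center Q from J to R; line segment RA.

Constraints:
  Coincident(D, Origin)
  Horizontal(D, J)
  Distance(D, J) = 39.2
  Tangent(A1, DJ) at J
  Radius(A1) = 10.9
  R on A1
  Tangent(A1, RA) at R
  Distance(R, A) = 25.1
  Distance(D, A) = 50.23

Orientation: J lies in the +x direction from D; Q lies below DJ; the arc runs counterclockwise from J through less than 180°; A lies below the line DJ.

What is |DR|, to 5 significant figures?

31.316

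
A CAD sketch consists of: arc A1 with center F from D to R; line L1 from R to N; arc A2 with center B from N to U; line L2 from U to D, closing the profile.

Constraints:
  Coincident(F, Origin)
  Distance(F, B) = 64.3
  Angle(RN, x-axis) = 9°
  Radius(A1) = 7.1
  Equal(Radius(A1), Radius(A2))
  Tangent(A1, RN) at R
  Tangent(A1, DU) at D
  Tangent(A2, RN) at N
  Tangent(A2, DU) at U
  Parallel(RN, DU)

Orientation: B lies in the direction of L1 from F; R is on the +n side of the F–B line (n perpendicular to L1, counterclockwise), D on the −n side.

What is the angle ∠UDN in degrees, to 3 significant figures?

12.5°

The slot axis is L1's direction at 9.0°, so u = (cos 9.0°, sin 9.0°) = (0.988, 0.156) and n = (−sin 9.0°, cos 9.0°) = (-0.156, 0.988). F is at the origin and B lies 64.3 along u from F, so B = 64.3·u = (63.5, 10.1). Tangency of A1 to both parallel lines with radius 7.1 puts R and D at F ± 7.1·n: R = (-1.11, 7.01), D = (1.11, -7.01). Equal radii place N and U the same way about B: N = B + 7.1·n = (62.4, 17.1), U = B − 7.1·n = (64.6, 3.05). Then cos ∠UDN = DU·DN / (|DU||DN|), giving 12.5°.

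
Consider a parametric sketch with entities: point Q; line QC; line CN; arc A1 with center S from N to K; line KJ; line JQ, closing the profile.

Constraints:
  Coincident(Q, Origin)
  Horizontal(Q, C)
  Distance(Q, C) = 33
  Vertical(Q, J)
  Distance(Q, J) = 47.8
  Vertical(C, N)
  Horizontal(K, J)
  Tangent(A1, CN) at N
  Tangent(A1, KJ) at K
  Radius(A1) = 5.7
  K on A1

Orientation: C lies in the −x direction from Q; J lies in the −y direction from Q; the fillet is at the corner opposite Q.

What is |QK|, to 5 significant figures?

55.047

The virtual corner opposite Q is at (-33.000, -47.800). A1 meets CN tangentially, so SN is at right angles to CN and the tangent condition forces SK to be normal to KJ, with radius 5.7, so the center S sits 5.7 in from both sides at S = (-27.300, -42.100). That places the tangent points at N = (-33.000, -42.100) on CN and K = (-27.300, -47.800) on KJ. Then |QK| = |K − Q| = 55.047.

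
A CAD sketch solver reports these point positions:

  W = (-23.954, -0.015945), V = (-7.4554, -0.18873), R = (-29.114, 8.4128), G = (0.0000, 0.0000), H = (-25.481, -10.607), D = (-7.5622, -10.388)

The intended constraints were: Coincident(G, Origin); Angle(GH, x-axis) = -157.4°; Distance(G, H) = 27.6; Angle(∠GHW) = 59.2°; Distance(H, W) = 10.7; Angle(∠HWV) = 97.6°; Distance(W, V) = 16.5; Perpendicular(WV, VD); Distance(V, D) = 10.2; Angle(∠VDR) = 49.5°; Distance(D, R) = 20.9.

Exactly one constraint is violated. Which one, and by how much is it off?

Distance(D, R) = 20.9 — off by 7.70.

G = (0.00, 0.00) ✓; GH at -157.4° ✓; |GH| = 27.60 ✓; ∠GHW = 59.20° ✓; |HW| = 10.70 ✓; ∠HWV = 97.60° ✓; |WV| = 16.50 ✓; ∠(WV, VD) = 90.00° ✓; |VD| = 10.20 ✓; ∠VDR = 49.50° ✓; |DR| = 28.60 ✗.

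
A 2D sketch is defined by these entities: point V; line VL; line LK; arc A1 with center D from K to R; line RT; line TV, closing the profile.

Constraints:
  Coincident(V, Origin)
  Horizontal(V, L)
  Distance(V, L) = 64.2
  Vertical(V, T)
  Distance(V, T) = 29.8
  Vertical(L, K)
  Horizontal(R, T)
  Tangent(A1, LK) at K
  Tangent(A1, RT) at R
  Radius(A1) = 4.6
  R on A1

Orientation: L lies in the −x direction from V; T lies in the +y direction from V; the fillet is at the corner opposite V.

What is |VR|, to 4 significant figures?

66.63

V is at the origin; V and L share the same y with |VL| = 64.2 and L on the −x side, so L = (-64.20, 0.000). V and T share the same x with |VT| = 29.8 and T on the +y side, so T = (0.000, 29.80). The virtual corner opposite V is at (-64.20, 29.80). A1 meets LK tangentially, so DK is at right angles to LK and tangency of A1 to RT means the radius DR is perpendicular to RT, with radius 4.6, so the center D sits 4.6 in from both sides at D = (-59.60, 25.20). That places the tangent points at K = (-64.20, 25.20) on LK and R = (-59.60, 29.80) on RT. Then |VR| = |R − V| = 66.63.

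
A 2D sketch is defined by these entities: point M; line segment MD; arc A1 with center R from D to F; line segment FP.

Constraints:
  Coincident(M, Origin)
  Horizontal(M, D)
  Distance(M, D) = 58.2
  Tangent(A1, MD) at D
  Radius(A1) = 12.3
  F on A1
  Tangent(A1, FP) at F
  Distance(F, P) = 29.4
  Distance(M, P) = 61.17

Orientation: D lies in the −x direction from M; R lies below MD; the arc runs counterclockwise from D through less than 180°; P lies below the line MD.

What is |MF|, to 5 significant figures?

69.910

M is at the origin; MD is horizontal with |MD| = 58.2 and D on the −x side, so D = (-58.200, 0.0000). The tangent condition forces RD to be normal to MD, so R = D + (0, -12.3) = (-58.200, -12.300). Since RF ⟂ FP (tangency), |RP| = √(12.3² + 29.4²) = 31.869 regardless of where F sits on A1. So P lies on both circle(M, 61.17) and circle(R, 31.869); the below-MD intersection is P = (-45.082, -41.344). F is the foot of the tangent from P: F = (-66.587, -21.297).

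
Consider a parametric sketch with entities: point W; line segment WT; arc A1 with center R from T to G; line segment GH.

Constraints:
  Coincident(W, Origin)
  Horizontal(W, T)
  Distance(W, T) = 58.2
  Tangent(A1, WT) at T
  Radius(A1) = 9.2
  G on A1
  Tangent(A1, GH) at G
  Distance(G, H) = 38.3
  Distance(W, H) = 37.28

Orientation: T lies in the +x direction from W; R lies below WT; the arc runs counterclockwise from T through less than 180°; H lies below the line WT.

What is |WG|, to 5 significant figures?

51.984

W is at the origin; W and T share the same y with |WT| = 58.2 and T on the +x side, so T = (58.200, 0.0000). The tangent condition forces RT to be normal to WT, so R = T + (0, -9.2) = (58.200, -9.2000). Since RG ⟂ GH (tangency), |RH| = √(9.2² + 38.3²) = 39.389 regardless of where G sits on A1. So H lies on both circle(W, 37.28) and circle(R, 39.389); the below-WT intersection is H = (23.917, -28.597). G is the foot of the tangent from H: G = (51.925, -2.4724).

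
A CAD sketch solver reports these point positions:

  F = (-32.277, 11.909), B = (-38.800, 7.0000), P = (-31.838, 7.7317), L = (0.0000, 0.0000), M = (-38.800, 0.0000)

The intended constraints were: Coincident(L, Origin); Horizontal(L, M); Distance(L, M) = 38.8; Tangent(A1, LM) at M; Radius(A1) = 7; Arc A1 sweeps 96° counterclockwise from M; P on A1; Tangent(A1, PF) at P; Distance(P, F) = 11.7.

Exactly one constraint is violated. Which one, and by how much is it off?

Distance(P, F) = 11.7 — off by 7.50.

L = (0.00, 0.00) ✓; L.y = 0.00, M.y = 0.00 ✓; |LM| = 38.80 ✓; ∠(BM, ML) = 90.00° ✓; |BM| = 7.000 ✓; bearing(B→P) − bearing(B→M) = 96.00° ✓; |BP| = 7.000 ✓; ∠(BP, PF) = 90.00° ✓; |PF| = 4.200 ✗.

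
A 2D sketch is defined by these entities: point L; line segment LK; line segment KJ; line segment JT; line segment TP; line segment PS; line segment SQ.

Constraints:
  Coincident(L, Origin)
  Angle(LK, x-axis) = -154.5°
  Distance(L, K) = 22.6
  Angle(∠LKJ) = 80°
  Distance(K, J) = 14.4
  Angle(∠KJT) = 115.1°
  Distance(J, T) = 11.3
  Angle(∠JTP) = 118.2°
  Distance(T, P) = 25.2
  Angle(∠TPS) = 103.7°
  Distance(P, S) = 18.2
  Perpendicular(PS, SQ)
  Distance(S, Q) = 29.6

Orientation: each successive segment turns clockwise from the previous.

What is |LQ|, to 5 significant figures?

26.646

L is at the origin; LK runs at -154.5° with length 22.6, so K = (-20.398, -9.7296). ∠LKJ = 80.0° gives KJ at 105.50° from the x-axis; with |KJ| = 14.4, J = (-24.247, 4.1467). ∠KJT = 115.1° gives JT at 40.600° from the x-axis; with |JT| = 11.3, T = (-15.667, 11.500). ∠JTP = 118.2° gives TP at -21.200° from the x-axis; with |TP| = 25.2, P = (7.8277, 2.3875). ∠TPS = 103.7° gives PS at -97.500° from the x-axis; with |PS| = 18.2, S = (5.4521, -15.657). The perpendicularity gives SQ at right angles to PS, so SQ runs at 172.50°; with |SQ| = 29.6, Q = (-23.895, -11.793). Then |LQ| = |Q − L| = 26.646.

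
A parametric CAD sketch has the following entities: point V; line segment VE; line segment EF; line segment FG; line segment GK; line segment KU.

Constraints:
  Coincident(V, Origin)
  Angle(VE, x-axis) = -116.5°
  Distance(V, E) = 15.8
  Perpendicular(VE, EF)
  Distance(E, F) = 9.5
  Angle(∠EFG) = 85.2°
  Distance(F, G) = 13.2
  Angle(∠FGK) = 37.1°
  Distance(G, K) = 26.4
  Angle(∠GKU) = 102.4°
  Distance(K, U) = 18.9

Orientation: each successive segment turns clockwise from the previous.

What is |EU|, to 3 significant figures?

23.7

V is at the origin; VE runs at -116.5° with length 15.8, so E = (-7.05, -14.1). VE is perpendicular to EF, so EF runs at 154°; with |EF| = 9.5, F = (-15.6, -9.90). ∠EFG = 85.2° gives FG at 58.7° from the x-axis; with |FG| = 13.2, G = (-8.69, 1.38). ∠FGK = 37.1° gives GK at -84.2° from the x-axis; with |GK| = 26.4, K = (-6.03, -24.9). ∠GKU = 102.4° gives KU at -162° from the x-axis; with |KU| = 18.9, U = (-24.0, -30.8). Then |EU| = |U − E| = 23.7.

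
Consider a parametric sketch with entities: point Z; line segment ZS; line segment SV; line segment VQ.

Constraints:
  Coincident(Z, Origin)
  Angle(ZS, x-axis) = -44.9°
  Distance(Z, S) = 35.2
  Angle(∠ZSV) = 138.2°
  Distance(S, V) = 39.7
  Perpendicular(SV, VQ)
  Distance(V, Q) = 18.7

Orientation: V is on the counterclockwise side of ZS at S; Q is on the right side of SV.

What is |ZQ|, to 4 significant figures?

78.27

Z is at the origin; ZS runs at -44.9° with length 35.2, so S = 35.2·(cos -44.9°, sin -44.9°) = (24.93, -24.85). ∠ZSV = 138.2°, so SV runs at -44.9° + (180° − 138.2°) = -3.100° from the x-axis; with |SV| = 39.7, V = S + 39.7·(cos -3.100°, sin -3.100°) = (64.58, -26.99). SV is perpendicular to VQ; with |VQ| = 18.7 on the right of SV, Q = V + 18.7·(-0.05408, -0.9985) = (63.56, -45.67). Then |ZQ| = |Q − Z| = 78.27.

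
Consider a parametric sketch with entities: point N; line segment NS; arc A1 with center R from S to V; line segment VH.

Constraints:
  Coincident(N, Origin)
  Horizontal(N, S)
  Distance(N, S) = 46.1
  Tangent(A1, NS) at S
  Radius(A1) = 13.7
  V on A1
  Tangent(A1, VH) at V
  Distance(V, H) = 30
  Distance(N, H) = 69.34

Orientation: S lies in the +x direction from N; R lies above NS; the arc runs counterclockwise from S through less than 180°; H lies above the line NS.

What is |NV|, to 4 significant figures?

61.79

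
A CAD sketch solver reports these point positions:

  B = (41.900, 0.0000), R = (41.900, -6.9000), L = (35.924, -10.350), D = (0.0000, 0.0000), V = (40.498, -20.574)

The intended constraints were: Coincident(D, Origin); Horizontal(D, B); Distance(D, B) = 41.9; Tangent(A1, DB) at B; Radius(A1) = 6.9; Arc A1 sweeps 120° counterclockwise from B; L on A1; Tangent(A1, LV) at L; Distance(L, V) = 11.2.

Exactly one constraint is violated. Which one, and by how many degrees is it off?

Tangent(A1, LV) at L — off by 5.90°.

D = (0.00, 0.00) ✓; D.y = 0.00, B.y = 0.00 ✓; |DB| = 41.90 ✓; ∠(RB, BD) = 90.00° ✓; |RB| = 6.900 ✓; bearing(R→L) − bearing(R→B) = 120.0° ✓; |RL| = 6.900 ✓; ∠(RL, LV) = 95.90° ✗; |LV| = 11.20 ✓.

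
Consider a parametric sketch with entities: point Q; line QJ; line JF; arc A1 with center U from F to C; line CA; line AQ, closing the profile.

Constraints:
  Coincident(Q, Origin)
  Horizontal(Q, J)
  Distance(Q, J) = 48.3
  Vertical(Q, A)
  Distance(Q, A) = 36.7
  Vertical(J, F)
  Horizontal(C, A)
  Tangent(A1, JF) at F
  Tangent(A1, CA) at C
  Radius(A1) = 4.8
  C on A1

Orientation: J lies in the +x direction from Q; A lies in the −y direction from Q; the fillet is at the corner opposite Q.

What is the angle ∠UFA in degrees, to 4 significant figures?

5.675°

The virtual corner opposite Q is at (48.30, -36.70). The tangent condition forces UF to be normal to JF and A1 meets CA tangentially, so UC is at right angles to CA, with radius 4.8, so the center U sits 4.8 in from both sides at U = (43.50, -31.90). That places the tangent points at F = (48.30, -31.90) on JF and C = (43.50, -36.70) on CA. Then cos ∠UFA = FU·FA / (|FU||FA|), giving 5.675°.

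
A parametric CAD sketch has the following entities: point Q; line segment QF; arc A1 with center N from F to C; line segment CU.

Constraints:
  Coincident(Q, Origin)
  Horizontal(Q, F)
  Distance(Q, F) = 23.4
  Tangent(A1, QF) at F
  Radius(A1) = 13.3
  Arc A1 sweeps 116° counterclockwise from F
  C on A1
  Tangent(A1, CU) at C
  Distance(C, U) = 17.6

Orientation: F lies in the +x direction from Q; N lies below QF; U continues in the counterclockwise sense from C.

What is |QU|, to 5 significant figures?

39.857

Q is at the origin; Q and F share the same y with |QF| = 23.4 and F on the +x side, so F = (23.400, 0.0000). Tangency of A1 to QF means the radius NF is perpendicular to QF, so N = F + (0, -13.3) = (23.400, -13.300). On A1, F sits at bearing 90° from N; a 116° counterclockwise sweep puts C at bearing 206°, so C = N + 13.3·(cos 206°, sin 206°) = (11.446, -19.130). A1 meets CU tangentially, so NC is at right angles to CU, so CU runs along (−sin 206°, cos 206°); with |CU| = 17.6, U = (19.161, -34.949). Then |QU| = |U − Q| = 39.857.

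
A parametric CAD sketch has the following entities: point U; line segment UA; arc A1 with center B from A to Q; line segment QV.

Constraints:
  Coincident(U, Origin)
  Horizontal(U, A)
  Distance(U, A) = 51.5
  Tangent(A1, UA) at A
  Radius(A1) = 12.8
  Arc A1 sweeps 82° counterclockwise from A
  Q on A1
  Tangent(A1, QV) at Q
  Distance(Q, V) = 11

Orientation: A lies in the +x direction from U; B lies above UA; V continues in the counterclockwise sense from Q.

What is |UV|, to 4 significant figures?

69.26

On A1, A sits at bearing -90° from B; an 82° counterclockwise sweep puts Q at bearing -8°, so Q = B + 12.8·(cos -8°, sin -8°) = (64.18, 11.02). The tangent condition forces BQ to be normal to QV, so QV runs along (−sin -8°, cos -8°); with |QV| = 11.0, V = (65.71, 21.91). Then |UV| = |V − U| = 69.26.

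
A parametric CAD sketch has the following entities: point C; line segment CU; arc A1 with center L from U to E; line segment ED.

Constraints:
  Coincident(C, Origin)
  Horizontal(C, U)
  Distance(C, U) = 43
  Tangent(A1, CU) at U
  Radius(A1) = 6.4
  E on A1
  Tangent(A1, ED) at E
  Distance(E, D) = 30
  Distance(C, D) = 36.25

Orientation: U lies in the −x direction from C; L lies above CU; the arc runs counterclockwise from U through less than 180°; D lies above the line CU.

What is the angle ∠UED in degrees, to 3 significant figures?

151°

Checks: |CU| = 43.00 ✓; |LE| = 6.400 ✓; ∠(LE, ED) = 90.00° ✓; |ED| = 30.00 ✓; |CD| = 36.25 ✓.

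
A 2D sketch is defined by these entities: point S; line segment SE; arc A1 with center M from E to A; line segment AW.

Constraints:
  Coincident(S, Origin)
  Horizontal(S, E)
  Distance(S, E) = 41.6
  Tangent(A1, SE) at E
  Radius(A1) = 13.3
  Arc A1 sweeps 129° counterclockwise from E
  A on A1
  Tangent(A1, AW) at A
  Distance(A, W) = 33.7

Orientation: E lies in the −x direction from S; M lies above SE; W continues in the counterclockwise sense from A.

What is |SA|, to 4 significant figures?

38.04

S is at the origin; SE is horizontal with |SE| = 41.6 and E on the −x side, so E = (-41.60, 0.000). A1 meets SE tangentially, so ME is at right angles to SE, so M = E + (0, 13.3) = (-41.60, 13.30). On A1, E sits at bearing -90° from M; a 129° counterclockwise sweep puts A at bearing 39°, so A = M + 13.3·(cos 39°, sin 39°) = (-31.26, 21.67). Then |SA| = |A − S| = 38.04.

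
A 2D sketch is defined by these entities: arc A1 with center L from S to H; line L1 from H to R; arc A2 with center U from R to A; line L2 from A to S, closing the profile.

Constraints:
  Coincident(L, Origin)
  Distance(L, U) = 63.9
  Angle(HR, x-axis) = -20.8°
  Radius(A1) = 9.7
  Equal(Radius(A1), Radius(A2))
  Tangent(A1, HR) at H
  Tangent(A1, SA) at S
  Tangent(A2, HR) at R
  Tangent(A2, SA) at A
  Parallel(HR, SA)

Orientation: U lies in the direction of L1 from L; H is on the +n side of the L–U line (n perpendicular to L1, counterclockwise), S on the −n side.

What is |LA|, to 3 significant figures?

64.6

The slot axis is L1's direction at -20.8°, so u = (cos -20.8°, sin -20.8°) = (0.935, -0.355) and n = (−sin -20.8°, cos -20.8°) = (0.355, 0.935). L is at the origin and U lies 63.9 along u from L, so U = 63.9·u = (59.7, -22.7). Tangency of A1 to both parallel lines with radius 9.7 puts H and S at L ± 9.7·n: H = (3.44, 9.07), S = (-3.44, -9.07). Equal radii place R and A the same way about U: R = U + 9.7·n = (63.2, -13.6), A = U − 9.7·n = (56.3, -31.8). Then |LA| = |A − L| = 64.6.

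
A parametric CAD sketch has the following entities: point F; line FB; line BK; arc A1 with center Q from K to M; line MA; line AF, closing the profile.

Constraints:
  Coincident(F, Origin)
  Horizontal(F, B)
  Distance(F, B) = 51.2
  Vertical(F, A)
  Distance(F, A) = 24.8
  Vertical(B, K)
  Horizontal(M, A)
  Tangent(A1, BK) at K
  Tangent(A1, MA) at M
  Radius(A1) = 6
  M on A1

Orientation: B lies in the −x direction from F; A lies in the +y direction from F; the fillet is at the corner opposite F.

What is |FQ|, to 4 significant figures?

48.95

FA is vertical with |FA| = 24.8 and A on the +y side, so A = (0.000, 24.80). The virtual corner opposite F is at (-51.20, 24.80). Since A1 is tangent to BK there, QK ⟂ BK and A1 meets MA tangentially, so QM is at right angles to MA, with radius 6.0, so the center Q sits 6.0 in from both sides at Q = (-45.20, 18.80). Then |FQ| = |Q − F| = 48.95.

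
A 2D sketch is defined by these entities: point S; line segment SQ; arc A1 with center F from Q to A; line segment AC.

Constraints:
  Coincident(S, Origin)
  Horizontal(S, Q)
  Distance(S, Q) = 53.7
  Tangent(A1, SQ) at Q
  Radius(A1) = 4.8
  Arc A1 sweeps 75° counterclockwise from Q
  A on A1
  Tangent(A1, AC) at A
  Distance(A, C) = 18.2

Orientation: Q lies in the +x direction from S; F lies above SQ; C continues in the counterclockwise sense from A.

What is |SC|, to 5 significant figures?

66.496

On A1, Q sits at bearing -90° from F; a 75° counterclockwise sweep puts A at bearing -15°, so A = F + 4.8·(cos -15°, sin -15°) = (58.336, 3.5577). Tangency of A1 to AC means the radius FA is perpendicular to AC, so AC runs along (−sin -15°, cos -15°); with |AC| = 18.2, C = (63.047, 21.138). Then |SC| = |C − S| = 66.496.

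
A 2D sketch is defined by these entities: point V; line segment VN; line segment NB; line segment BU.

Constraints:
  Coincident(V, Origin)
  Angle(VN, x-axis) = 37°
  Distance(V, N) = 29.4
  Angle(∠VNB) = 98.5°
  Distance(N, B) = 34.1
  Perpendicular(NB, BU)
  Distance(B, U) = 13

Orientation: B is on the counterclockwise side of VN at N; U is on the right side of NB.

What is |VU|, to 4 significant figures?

57.00

V is at the origin; VN runs at 37.0° with length 29.4, so N = 29.4·(cos 37.0°, sin 37.0°) = (23.48, 17.69). ∠VNB = 98.5°, so NB runs at 37.0° + (180° − 98.5°) = 118.5° from the x-axis; with |NB| = 34.1, B = N + 34.1·(cos 118.5°, sin 118.5°) = (7.209, 47.66). NB is perpendicular to BU; with |BU| = 13.0 on the right of NB, U = B + 13.0·(0.8788, 0.4772) = (18.63, 53.86). Then |VU| = |U − V| = 57.00.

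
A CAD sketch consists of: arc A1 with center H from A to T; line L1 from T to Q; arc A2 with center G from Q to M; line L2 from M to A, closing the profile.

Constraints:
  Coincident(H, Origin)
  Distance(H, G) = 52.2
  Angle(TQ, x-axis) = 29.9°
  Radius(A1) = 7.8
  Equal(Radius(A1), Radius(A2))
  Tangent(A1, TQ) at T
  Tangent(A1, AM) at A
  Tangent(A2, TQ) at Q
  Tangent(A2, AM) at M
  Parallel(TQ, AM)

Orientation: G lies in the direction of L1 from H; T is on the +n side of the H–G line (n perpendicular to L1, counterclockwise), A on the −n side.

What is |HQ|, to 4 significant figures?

52.78

Tangency of A1 to both parallel lines with radius 7.8 puts T and A at H ± 7.8·n: T = (-3.888, 6.762), A = (3.888, -6.762). Equal radii place Q and M the same way about G: Q = G + 7.8·n = (41.36, 32.78), M = G − 7.8·n = (49.14, 19.26). Then |HQ| = |Q − H| = 52.78.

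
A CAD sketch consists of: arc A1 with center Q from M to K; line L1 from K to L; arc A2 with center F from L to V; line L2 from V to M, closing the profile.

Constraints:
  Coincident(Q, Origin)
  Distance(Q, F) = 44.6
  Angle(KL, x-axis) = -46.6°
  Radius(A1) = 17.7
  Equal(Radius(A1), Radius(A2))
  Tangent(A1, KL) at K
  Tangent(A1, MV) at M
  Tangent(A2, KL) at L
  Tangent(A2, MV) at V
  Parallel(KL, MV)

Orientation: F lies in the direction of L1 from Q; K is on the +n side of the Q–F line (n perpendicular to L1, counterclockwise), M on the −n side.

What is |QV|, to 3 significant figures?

48.0

Tangency of A1 to both parallel lines with radius 17.7 puts K and M at Q ± 17.7·n: K = (12.9, 12.2), M = (-12.9, -12.2). Equal radii place L and V the same way about F: L = F + 17.7·n = (43.5, -20.2), V = F − 17.7·n = (17.8, -44.6). Then |QV| = |V − Q| = 48.0.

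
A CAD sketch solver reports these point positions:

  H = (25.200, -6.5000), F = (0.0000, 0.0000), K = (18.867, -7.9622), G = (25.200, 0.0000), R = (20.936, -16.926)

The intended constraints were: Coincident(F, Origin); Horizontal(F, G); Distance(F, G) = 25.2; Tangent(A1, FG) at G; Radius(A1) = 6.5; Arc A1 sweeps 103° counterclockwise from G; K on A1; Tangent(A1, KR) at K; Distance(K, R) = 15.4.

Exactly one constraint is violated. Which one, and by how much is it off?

Distance(K, R) = 15.4 — off by 6.20.

F = (0.00, 0.00) ✓; F.y = 0.00, G.y = 0.00 ✓; |FG| = 25.20 ✓; ∠(HG, GF) = 90.00° ✓; |HG| = 6.500 ✓; bearing(H→K) − bearing(H→G) = 103.0° ✓; |HK| = 6.500 ✓; ∠(HK, KR) = 90.00° ✓; |KR| = 9.199 ✗.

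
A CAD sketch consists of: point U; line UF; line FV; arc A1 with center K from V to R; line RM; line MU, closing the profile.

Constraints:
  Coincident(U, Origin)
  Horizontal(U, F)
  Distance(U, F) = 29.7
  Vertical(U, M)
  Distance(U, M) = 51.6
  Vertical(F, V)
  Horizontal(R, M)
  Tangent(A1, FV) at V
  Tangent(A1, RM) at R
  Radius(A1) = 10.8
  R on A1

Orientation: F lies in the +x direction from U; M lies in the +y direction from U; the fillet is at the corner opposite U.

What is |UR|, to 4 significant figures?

54.95

U is at the origin; U and F share the same y with |UF| = 29.7 and F on the +x side, so F = (29.70, 0.000). UM is vertical with |UM| = 51.6 and M on the +y side, so M = (0.000, 51.60). The virtual corner opposite U is at (29.70, 51.60). The tangent condition forces KV to be normal to FV and since A1 is tangent to RM there, KR ⟂ RM, with radius 10.8, so the center K sits 10.8 in from both sides at K = (18.90, 40.80). That places the tangent points at V = (29.70, 40.80) on FV and R = (18.90, 51.60) on RM. Then |UR| = |R − U| = 54.95.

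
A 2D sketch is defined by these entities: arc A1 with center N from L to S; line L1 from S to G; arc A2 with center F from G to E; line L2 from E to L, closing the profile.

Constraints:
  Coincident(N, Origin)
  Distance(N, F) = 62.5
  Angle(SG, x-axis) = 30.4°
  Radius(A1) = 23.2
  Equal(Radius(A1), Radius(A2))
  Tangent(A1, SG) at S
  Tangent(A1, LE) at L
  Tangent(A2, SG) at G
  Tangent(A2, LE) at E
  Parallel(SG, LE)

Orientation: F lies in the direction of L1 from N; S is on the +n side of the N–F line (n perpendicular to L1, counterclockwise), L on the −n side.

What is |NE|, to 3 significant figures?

66.7

The slot axis is L1's direction at 30.4°, so u = (cos 30.4°, sin 30.4°) = (0.863, 0.506) and n = (−sin 30.4°, cos 30.4°) = (-0.506, 0.863). N is at the origin and F lies 62.5 along u from N, so F = 62.5·u = (53.9, 31.6). Tangency of A1 to both parallel lines with radius 23.2 puts S and L at N ± 23.2·n: S = (-11.7, 20.0), L = (11.7, -20.0). Equal radii place G and E the same way about F: G = F + 23.2·n = (42.2, 51.6), E = F − 23.2·n = (65.6, 11.6). Then |NE| = |E − N| = 66.7.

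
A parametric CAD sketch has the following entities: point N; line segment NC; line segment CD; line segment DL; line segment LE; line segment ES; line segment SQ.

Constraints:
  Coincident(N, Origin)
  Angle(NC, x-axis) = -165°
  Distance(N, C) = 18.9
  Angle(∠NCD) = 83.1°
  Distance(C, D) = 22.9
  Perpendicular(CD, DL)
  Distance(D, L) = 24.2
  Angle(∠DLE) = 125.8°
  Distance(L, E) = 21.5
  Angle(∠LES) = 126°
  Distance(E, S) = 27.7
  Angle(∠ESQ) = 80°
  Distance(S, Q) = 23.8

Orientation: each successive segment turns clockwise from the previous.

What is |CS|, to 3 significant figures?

35.0

∠DLE = 125.8° gives LE at -46.1° from the x-axis; with |LE| = 21.5, E = (17.4, 5.70). ∠LES = 126.0° gives ES at -100° from the x-axis; with |ES| = 27.7, S = (12.5, -21.6). Then |CS| = |S − C| = 35.0.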